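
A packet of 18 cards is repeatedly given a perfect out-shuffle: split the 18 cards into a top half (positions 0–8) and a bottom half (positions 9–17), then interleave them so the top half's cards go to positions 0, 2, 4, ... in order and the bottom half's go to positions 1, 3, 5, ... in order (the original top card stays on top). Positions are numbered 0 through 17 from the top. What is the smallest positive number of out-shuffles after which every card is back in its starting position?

The out-shuffle permutes the 18 positions with cycle lengths [1, 1, 8, 8].
Every card is home exactly when every cycle has completed a whole number of laps, i.e. after lcm(1, 8) = 8 out-shuffles.

8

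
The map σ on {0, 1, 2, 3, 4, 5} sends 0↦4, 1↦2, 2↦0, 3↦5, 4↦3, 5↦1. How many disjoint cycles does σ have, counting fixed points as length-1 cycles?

Cycle decomposition: (0 4 3 5 1 2).
1 cycle.

1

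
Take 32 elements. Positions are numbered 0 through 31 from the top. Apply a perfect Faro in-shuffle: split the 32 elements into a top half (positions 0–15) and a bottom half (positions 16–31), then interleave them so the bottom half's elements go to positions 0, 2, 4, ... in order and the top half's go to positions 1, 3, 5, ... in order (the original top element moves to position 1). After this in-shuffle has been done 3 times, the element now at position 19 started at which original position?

Work backwards from position 19, undoing one in-shuffle at a time:
19 ← 9 ← 4 ← 18
So the element now at position 19 started at position 18.

18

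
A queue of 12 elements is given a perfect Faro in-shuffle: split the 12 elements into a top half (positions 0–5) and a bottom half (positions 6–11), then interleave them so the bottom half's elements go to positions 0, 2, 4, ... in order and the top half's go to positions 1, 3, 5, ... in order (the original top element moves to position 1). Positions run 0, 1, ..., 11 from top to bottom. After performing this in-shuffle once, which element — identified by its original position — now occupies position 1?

0

Work backwards from position 1, undoing one in-shuffle at a time:
1 ← 0
So the element now at position 1 started at position 0.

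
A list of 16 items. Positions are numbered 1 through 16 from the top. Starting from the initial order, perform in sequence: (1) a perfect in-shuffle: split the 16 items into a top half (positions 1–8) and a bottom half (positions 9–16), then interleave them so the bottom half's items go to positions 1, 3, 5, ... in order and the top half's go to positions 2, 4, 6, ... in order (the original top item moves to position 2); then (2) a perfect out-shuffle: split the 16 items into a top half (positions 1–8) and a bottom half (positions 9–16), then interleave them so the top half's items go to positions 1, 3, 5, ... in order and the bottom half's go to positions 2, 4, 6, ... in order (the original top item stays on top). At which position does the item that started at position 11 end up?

Track the item from position 11 forward through each operation:
  after op 1 (in-shuffle): 11 → 5
  after op 2 (out-shuffle): 5 → 9

9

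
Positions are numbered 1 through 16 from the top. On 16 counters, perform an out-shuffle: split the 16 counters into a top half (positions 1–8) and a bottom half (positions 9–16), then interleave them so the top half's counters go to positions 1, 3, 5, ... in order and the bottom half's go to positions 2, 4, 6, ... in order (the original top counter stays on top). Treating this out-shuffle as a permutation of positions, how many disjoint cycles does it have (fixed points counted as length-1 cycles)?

Trace each unvisited position around until it returns:
(1) (2 3 5 9) (4 7 13 10) (6 11) (8 15 14 12) (16)
6 cycles in total.

6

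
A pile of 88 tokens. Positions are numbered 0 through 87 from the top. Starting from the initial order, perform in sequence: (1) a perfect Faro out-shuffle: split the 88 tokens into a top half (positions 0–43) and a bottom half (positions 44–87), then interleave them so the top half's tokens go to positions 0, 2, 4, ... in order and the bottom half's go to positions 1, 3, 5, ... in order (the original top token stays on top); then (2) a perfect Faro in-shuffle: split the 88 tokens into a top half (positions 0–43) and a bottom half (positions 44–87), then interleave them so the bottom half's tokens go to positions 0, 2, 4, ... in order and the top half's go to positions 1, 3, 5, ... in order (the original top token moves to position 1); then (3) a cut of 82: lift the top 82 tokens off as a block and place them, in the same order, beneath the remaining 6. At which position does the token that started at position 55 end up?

53

Track the token from position 55 forward through each operation:
  after op 1 (out-shuffle): 55 → 23
  after op 2 (in-shuffle): 23 → 47
  after op 3 (cut 82): 47 → 53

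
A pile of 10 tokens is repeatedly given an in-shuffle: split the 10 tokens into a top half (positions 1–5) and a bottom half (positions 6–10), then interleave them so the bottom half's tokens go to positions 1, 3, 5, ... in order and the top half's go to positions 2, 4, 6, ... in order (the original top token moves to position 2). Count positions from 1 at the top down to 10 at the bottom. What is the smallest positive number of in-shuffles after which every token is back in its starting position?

The in-shuffle permutes the 10 positions with cycle lengths [10].
Every token is home exactly when every cycle has completed a whole number of laps, i.e. after lcm(10) = 10 in-shuffles.

10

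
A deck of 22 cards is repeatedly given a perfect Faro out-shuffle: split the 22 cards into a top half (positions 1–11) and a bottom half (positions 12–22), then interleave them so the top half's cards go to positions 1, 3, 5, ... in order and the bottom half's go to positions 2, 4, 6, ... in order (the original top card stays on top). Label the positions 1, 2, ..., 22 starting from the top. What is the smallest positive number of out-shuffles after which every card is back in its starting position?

The out-shuffle permutes the 22 positions with cycle lengths [1, 1, 2, 3, 3, 6, 6].
Every card is home exactly when every cycle has completed a whole number of laps, i.e. after lcm(1, 2, 3, 6) = 6 out-shuffles.

6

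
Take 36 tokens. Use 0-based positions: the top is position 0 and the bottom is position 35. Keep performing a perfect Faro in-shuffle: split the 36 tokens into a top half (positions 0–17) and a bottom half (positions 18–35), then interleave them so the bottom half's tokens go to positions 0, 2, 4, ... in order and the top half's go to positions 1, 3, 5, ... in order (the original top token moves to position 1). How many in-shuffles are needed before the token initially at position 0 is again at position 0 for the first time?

Follow position 0 under repeated in-shuffles:
0 → 1 → 3 → 7 → 15 → 31 → 26 → 16 → ... → 0 (length 36)
It first returns after 36 in-shuffles.

36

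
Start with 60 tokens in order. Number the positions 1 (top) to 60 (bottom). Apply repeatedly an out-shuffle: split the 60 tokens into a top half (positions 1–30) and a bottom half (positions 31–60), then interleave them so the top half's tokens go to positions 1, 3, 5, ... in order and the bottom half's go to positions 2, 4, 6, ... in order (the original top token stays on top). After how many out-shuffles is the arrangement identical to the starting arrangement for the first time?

58

The out-shuffle permutes the 60 positions with cycle lengths [1, 1, 58].
Every token is home exactly when every cycle has completed a whole number of laps, i.e. after lcm(1, 58) = 58 out-shuffles.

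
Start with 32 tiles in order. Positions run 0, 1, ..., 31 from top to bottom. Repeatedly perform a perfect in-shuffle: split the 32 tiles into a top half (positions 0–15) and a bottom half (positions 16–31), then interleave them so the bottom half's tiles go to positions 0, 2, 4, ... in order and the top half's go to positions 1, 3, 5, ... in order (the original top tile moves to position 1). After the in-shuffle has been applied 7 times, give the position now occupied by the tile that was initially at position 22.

Track the tile's position through each in-shuffle:
22 → 12 → 25 → 18 → 4 → 9 → 19 → 6

6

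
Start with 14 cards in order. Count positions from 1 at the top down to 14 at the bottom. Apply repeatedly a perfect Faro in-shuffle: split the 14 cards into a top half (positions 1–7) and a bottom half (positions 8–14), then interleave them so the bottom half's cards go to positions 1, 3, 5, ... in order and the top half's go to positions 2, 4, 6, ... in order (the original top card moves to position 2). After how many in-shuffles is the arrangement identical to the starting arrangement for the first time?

The in-shuffle permutes the 14 positions with cycle lengths [2, 4, 4, 4].
Every card is home exactly when every cycle has completed a whole number of laps, i.e. after lcm(2, 4) = 4 in-shuffles.

4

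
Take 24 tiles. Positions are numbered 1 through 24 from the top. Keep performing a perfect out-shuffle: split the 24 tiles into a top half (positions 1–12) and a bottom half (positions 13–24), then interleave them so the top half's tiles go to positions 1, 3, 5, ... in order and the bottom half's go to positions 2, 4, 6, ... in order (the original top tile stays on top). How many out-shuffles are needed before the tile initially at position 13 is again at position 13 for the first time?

Follow position 13 under repeated out-shuffles:
13 → 2 → 3 → 5 → 9 → 17 → 10 → 19 → 14 → 4 → 7 → 13
It first returns after 11 out-shuffles.

11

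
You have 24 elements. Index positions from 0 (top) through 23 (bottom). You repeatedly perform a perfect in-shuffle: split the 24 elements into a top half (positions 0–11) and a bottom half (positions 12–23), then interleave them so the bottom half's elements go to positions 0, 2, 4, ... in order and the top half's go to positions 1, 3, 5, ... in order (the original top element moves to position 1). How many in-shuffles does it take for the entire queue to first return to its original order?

The in-shuffle permutes the 24 positions with cycle lengths [4, 20].
Every element is home exactly when every cycle has completed a whole number of laps, i.e. after lcm(4, 20) = 20 in-shuffles.

20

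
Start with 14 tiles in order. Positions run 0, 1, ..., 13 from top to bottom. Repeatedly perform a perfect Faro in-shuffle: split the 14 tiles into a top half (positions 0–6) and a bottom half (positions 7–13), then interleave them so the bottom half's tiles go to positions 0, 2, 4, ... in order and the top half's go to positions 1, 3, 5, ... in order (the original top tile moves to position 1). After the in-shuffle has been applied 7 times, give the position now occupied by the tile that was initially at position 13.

Track the tile's position through each in-shuffle:
13 → 12 → 10 → 6 → 13 → 12 → 10 → 6

6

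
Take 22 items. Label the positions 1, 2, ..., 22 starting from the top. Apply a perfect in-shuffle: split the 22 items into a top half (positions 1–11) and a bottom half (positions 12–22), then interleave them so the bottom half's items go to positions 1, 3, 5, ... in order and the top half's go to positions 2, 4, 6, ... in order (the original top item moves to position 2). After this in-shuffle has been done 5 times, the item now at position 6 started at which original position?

16

Work backwards from position 6, undoing one in-shuffle at a time:
6 ← 3 ← 13 ← 18 ← 9 ← 16
So the item now at position 6 started at position 16.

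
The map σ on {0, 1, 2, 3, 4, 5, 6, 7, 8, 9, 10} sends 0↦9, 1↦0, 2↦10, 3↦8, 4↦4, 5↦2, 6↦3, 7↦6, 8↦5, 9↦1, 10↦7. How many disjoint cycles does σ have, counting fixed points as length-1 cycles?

3

Cycle decomposition: (0 9 1) (2 10 7 6 3 8 5) (4).
3 cycles.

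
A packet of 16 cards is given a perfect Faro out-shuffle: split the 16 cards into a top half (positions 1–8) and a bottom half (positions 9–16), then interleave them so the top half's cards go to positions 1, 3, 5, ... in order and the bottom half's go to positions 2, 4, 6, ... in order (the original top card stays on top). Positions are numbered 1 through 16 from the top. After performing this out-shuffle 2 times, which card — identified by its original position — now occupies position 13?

Work backwards from position 13, undoing one out-shuffle at a time:
13 ← 7 ← 4
So the card now at position 13 started at position 4.

4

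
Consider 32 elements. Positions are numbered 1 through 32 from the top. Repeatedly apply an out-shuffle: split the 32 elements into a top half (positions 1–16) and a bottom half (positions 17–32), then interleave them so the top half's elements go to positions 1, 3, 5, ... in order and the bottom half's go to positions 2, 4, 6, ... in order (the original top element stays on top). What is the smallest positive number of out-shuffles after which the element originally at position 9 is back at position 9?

Follow position 9 under repeated out-shuffles:
9 → 17 → 2 → 3 → 5 → 9
It first returns after 5 out-shuffles.

5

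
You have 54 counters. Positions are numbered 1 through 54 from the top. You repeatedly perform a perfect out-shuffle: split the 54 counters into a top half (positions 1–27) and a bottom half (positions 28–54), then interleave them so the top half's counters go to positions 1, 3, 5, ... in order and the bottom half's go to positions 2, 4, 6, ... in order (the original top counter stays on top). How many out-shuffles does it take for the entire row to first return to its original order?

52

The out-shuffle permutes the 54 positions with cycle lengths [1, 1, 52].
Every counter is home exactly when every cycle has completed a whole number of laps, i.e. after lcm(1, 52) = 52 out-shuffles.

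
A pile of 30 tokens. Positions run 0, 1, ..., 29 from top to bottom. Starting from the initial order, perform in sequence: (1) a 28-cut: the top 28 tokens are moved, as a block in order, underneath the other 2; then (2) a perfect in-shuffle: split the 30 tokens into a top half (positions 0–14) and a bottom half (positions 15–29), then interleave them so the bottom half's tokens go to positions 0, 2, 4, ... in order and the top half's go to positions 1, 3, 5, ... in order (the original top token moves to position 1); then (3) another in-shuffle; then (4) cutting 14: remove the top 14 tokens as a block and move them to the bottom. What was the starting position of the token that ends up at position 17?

Undo the operations in reverse order, starting from position 17:
  undo op 4 (cut 14): 17 ← 1
  undo op 3 (in-shuffle, from top half): 1 ← 0
  undo op 2 (in-shuffle, from bottom half): 0 ← 15
  undo op 1 (cut 28): 15 ← 13
So the token at position 17 came from original position 13.

13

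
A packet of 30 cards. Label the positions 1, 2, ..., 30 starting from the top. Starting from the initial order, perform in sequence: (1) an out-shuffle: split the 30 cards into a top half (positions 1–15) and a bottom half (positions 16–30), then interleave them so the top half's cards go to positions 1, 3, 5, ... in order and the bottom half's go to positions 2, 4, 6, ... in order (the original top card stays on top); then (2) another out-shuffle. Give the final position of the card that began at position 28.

Track the card from position 28 forward through each operation:
  after op 1 (out-shuffle): 28 → 26
  after op 2 (out-shuffle): 26 → 22

22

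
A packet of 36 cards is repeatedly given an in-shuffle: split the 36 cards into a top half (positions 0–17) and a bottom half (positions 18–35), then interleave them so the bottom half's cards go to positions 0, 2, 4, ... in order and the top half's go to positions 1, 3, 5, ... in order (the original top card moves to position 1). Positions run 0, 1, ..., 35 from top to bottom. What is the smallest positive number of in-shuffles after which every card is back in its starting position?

The in-shuffle permutes the 36 positions with cycle lengths [36].
Every card is home exactly when every cycle has completed a whole number of laps, i.e. after lcm(36) = 36 in-shuffles.

36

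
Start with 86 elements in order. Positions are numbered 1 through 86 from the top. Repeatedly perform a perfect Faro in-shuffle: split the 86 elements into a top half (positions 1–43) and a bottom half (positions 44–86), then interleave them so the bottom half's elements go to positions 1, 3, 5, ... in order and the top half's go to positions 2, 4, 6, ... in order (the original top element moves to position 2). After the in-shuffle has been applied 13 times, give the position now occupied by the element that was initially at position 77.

34

Track position through each in-shuffle: 77 → 67 → 47 → 7 → 14 → ... (continuing for 13 shuffles total) → 34.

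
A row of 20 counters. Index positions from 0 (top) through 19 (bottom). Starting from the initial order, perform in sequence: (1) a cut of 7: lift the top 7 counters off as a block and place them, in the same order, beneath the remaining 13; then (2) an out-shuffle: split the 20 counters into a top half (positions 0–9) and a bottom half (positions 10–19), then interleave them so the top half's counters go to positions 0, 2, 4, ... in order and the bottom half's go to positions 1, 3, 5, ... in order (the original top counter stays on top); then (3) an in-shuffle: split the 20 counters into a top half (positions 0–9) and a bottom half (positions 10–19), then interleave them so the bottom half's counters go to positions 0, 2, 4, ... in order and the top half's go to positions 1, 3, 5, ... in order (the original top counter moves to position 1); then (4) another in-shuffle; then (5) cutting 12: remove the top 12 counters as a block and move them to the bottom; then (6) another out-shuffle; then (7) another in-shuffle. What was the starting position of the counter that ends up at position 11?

15

Undo the operations in reverse order, starting from position 11:
  undo op 7 (in-shuffle, from top half): 11 ← 5
  undo op 6 (out-shuffle, from bottom half): 5 ← 12
  undo op 5 (cut 12): 12 ← 4
  undo op 4 (in-shuffle, from bottom half): 4 ← 12
  undo op 3 (in-shuffle, from bottom half): 12 ← 16
  undo op 2 (out-shuffle, from top half): 16 ← 8
  undo op 1 (cut 7): 8 ← 15
So the counter at position 11 came from original position 15.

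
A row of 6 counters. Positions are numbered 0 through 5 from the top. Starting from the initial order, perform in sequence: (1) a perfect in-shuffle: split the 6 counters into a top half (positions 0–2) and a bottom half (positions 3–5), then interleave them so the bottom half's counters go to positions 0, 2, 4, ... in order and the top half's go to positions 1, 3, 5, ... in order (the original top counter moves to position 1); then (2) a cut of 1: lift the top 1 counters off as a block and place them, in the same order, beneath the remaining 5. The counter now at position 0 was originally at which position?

Undo the operations in reverse order, starting from position 0:
  undo op 2 (cut 1): 0 ← 1
  undo op 1 (in-shuffle, from top half): 1 ← 0
So the counter at position 0 came from original position 0.

0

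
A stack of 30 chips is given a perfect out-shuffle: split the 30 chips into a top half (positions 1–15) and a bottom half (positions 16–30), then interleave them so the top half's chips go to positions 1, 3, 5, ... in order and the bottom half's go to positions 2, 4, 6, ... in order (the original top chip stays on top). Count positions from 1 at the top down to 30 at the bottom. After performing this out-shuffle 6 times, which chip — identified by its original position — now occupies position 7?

2

Work backwards from position 7, undoing one out-shuffle at a time:
7 ← 4 ← 17 ← 9 ← 5 ← 3 ← 2
So the chip now at position 7 started at position 2.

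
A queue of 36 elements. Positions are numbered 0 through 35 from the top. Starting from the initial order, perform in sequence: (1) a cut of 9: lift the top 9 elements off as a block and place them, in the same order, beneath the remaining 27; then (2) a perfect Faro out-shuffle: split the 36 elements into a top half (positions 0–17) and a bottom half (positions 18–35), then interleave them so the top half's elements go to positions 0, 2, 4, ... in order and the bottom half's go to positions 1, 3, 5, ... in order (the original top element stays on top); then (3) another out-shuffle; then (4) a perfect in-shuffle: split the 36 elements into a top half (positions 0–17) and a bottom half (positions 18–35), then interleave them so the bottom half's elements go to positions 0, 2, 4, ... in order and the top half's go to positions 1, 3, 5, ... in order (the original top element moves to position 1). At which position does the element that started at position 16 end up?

Track the element from position 16 forward through each operation:
  after op 1 (cut 9): 16 → 7
  after op 2 (out-shuffle): 7 → 14
  after op 3 (out-shuffle): 14 → 28
  after op 4 (in-shuffle): 28 → 20

20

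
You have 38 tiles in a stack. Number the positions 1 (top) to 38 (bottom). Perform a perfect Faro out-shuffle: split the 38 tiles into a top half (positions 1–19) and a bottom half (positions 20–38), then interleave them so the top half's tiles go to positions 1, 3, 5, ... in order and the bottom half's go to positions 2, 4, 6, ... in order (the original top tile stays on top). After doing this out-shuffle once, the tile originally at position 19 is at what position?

37

Track the tile's position through each out-shuffle:
19 → 37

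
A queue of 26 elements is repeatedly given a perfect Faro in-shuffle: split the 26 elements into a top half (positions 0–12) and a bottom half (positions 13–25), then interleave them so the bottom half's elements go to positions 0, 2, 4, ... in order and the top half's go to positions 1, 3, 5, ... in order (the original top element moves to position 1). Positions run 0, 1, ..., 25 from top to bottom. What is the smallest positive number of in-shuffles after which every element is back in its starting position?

18

The in-shuffle permutes the 26 positions with cycle lengths [2, 6, 18].
Every element is home exactly when every cycle has completed a whole number of laps, i.e. after lcm(2, 6, 18) = 18 in-shuffles.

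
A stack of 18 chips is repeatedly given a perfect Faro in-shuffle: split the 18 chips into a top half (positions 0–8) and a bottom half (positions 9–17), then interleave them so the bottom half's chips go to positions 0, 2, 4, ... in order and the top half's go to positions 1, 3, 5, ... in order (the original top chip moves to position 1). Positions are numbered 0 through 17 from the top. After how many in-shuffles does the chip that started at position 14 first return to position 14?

18

Follow position 14 under repeated in-shuffles:
14 → 10 → 2 → 5 → 11 → 4 → 9 → 0 → 1 → 3 → 7 → 15 → 12 → 6 → 13 → 8 → 17 → 16 → 14
It first returns after 18 in-shuffles.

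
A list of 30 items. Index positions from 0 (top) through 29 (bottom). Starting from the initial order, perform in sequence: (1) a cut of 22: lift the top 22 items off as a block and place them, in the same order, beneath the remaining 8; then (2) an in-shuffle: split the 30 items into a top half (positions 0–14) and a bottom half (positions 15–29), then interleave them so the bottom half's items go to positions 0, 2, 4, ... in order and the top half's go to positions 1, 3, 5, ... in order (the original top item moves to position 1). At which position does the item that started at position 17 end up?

Track the item from position 17 forward through each operation:
  after op 1 (cut 22): 17 → 25
  after op 2 (in-shuffle): 25 → 20

20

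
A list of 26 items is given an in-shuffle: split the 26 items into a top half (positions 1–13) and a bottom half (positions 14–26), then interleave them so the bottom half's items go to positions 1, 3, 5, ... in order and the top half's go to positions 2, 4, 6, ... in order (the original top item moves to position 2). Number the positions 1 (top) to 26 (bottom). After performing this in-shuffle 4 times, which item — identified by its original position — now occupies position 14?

11

Work backwards from position 14, undoing one in-shuffle at a time:
14 ← 7 ← 17 ← 22 ← 11
So the item now at position 14 started at position 11.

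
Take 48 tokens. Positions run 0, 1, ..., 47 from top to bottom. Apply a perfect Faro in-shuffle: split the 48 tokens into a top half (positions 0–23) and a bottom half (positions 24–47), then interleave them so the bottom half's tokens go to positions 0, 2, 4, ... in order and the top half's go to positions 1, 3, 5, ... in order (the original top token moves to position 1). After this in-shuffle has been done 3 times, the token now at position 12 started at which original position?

19

Work backwards from position 12, undoing one in-shuffle at a time:
12 ← 30 ← 39 ← 19
So the token now at position 12 started at position 19.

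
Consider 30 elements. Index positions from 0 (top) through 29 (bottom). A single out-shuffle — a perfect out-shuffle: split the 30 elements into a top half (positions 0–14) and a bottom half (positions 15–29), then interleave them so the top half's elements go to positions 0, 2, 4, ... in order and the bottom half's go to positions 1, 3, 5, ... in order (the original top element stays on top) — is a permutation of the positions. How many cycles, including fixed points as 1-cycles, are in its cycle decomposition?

3

Trace each unvisited position around until it returns:
(0) (1 2 4 8 16 3 ... len 28) (29)
3 cycles in total.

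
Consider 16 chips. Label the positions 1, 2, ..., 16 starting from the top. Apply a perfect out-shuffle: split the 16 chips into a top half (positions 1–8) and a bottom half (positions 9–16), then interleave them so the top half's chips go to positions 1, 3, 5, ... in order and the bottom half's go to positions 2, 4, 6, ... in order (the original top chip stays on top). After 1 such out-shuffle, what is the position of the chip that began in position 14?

12

Track the chip's position through each out-shuffle:
14 → 12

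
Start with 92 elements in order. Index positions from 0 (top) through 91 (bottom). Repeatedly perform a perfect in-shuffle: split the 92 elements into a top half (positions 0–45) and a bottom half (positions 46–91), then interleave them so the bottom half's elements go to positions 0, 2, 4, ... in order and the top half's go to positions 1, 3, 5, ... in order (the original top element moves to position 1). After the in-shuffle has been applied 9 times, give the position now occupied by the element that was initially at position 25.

12

Track the element's position through each in-shuffle:
25 → 51 → 10 → 21 → 43 → 87 → 82 → 72 → 52 → 12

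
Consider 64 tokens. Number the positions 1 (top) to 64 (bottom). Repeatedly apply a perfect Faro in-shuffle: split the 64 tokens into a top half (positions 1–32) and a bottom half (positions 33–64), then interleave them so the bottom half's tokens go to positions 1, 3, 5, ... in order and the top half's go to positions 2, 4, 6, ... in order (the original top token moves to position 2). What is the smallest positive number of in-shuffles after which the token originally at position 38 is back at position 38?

12

Follow position 38 under repeated in-shuffles:
38 → 11 → 22 → 44 → 23 → 46 → 27 → 54 → 43 → 21 → 42 → 19 → 38
It first returns after 12 in-shuffles.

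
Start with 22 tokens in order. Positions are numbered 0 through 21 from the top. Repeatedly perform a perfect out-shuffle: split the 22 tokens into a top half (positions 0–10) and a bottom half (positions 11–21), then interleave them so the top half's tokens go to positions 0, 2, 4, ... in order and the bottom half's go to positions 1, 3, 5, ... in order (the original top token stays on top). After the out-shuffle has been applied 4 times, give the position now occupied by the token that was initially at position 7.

7

Track the token's position through each out-shuffle:
7 → 14 → 7 → 14 → 7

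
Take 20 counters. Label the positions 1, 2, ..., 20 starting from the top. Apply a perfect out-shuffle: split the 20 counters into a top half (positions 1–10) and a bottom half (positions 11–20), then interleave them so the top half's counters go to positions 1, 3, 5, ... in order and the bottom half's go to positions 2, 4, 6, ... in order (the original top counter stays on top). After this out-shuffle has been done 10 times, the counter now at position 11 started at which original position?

15

Work backwards from position 11, undoing one out-shuffle at a time:
11 ← 6 ← 13 ← 7 ← 4 ← 12 ← 16 ← 18 ← 19 ← 10 ← 15
So the counter now at position 11 started at position 15.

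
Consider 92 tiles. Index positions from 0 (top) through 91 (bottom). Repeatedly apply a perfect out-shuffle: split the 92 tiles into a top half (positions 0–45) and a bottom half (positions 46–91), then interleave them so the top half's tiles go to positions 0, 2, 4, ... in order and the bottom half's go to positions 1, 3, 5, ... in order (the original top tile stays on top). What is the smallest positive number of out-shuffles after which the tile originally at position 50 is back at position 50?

12

Follow position 50 under repeated out-shuffles:
50 → 9 → 18 → 36 → 72 → 53 → 15 → 30 → 60 → 29 → 58 → 25 → 50
It first returns after 12 out-shuffles.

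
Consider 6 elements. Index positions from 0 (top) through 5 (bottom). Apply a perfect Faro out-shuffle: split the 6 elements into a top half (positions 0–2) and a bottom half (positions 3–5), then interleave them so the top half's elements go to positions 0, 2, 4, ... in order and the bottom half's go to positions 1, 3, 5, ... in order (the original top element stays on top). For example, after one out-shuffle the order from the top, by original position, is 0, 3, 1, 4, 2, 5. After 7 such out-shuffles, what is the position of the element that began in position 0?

Position 0 is a fixed point of every out-shuffle, so the element never moves.

0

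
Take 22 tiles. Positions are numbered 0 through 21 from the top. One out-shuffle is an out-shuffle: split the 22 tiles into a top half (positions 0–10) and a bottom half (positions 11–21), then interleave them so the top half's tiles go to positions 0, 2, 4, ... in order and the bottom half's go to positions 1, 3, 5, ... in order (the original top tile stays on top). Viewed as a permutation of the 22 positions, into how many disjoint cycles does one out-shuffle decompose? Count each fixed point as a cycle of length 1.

Trace each unvisited position around until it returns:
(0) (1 2 4 8 16 11) (3 6 12) (5 10 20 19 17 13) (7 14) (9 18 15) (21)
7 cycles in total.

7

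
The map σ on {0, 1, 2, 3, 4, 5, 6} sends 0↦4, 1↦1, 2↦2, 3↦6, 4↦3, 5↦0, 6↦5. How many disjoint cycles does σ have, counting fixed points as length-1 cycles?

3

Cycle decomposition: (0 4 3 6 5) (1) (2).
3 cycles.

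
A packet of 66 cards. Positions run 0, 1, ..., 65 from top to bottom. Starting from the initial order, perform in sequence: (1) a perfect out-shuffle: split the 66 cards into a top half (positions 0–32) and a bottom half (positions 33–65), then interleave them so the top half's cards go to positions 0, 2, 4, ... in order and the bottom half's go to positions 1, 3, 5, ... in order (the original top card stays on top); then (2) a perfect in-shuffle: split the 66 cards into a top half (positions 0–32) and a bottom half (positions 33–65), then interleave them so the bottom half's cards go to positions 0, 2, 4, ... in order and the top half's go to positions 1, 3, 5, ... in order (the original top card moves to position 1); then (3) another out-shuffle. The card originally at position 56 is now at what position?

56

Track the card from position 56 forward through each operation:
  after op 1 (out-shuffle): 56 → 47
  after op 2 (in-shuffle): 47 → 28
  after op 3 (out-shuffle): 28 → 56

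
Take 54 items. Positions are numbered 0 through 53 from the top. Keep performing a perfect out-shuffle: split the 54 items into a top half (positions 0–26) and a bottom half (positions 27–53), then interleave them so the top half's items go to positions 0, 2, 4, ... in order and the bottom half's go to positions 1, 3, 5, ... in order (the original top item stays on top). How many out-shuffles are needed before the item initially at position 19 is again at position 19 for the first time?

52

Follow position 19 under repeated out-shuffles:
19 → 38 → 23 → 46 → 39 → 25 → 50 → 47 → ... → 19 (length 52)
It first returns after 52 out-shuffles.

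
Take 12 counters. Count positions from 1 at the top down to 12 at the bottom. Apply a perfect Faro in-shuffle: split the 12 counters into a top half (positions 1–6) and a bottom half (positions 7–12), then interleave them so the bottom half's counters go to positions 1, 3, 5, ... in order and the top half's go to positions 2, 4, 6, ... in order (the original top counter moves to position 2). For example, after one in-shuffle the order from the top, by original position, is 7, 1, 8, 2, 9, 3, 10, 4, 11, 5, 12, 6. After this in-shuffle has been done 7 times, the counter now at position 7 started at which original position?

Work backwards from position 7, undoing one in-shuffle at a time:
7 ← 10 ← 5 ← 9 ← 11 ← 12 ← 6 ← 3
So the counter now at position 7 started at position 3.

3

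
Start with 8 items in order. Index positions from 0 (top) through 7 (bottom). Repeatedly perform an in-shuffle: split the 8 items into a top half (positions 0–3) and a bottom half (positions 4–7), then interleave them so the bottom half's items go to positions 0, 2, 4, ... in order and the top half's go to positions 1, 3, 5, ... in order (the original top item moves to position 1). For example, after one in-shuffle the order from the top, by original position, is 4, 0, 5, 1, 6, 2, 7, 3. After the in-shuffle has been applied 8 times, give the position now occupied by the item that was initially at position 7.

Track the item's position through each in-shuffle:
7 → 6 → 4 → 0 → 1 → 3 → 7 → 6 → 4

4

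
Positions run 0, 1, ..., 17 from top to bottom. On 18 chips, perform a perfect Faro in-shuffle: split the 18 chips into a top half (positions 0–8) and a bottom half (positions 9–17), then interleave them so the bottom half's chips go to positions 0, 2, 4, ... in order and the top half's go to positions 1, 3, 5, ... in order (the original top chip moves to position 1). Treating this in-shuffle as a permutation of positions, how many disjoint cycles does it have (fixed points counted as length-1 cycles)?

Trace each unvisited position around until it returns:
(0 1 3 7 15 12 ... len 18)
1 cycle in total.

1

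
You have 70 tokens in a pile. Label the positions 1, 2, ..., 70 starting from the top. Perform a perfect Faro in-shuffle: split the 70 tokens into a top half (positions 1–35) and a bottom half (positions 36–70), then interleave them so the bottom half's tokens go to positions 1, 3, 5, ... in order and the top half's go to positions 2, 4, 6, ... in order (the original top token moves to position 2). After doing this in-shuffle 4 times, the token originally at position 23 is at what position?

13

Track the token's position through each in-shuffle:
23 → 46 → 21 → 42 → 13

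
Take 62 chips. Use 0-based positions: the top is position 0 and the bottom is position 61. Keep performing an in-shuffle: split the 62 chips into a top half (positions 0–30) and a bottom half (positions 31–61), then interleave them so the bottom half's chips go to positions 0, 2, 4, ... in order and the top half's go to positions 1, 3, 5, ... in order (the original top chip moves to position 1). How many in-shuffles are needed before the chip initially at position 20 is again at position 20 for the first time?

2

Follow position 20 under repeated in-shuffles:
20 → 41 → 20
It first returns after 2 in-shuffles.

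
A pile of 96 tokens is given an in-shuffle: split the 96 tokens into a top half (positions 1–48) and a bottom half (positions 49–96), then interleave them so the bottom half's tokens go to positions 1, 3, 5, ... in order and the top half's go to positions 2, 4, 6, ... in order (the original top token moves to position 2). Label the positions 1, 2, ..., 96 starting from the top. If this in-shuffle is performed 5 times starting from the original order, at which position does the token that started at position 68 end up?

Track the token's position through each in-shuffle:
68 → 39 → 78 → 59 → 21 → 42

42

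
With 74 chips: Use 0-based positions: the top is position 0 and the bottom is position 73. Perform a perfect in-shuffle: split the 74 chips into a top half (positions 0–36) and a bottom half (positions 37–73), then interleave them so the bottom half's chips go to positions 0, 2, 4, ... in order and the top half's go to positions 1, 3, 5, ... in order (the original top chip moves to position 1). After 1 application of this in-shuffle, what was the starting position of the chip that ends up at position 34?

54

Work backwards from position 34, undoing one in-shuffle at a time:
34 ← 54
So the chip now at position 34 started at position 54.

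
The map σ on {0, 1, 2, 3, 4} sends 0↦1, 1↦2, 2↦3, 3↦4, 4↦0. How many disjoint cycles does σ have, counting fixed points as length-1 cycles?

Cycle decomposition: (0 1 2 3 4).
1 cycle.

1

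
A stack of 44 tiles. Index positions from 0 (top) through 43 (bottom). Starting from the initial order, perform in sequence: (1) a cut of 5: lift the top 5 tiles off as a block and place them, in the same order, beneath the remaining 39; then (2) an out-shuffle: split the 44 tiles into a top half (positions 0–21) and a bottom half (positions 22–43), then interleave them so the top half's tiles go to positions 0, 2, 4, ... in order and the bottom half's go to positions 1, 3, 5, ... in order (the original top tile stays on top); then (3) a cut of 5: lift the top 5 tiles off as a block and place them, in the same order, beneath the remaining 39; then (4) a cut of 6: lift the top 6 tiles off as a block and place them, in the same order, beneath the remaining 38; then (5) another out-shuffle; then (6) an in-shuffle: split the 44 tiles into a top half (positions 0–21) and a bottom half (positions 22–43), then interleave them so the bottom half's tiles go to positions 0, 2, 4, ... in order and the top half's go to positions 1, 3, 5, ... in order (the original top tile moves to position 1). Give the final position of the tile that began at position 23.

Track the tile from position 23 forward through each operation:
  after op 1 (cut 5): 23 → 18
  after op 2 (out-shuffle): 18 → 36
  after op 3 (cut 5): 36 → 31
  after op 4 (cut 6): 31 → 25
  after op 5 (out-shuffle): 25 → 7
  after op 6 (in-shuffle): 7 → 15

15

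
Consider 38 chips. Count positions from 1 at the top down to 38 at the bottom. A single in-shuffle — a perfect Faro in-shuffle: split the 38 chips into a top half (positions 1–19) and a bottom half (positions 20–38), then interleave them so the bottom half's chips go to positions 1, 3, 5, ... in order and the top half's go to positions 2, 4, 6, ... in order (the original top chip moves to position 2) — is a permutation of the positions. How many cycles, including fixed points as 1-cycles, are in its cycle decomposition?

4

Trace each unvisited position around until it returns:
(1 2 4 8 16 32 ... len 12) (3 6 12 24 9 18 ... len 12) (7 14 28 17 34 29 ... len 12) (13 26)
4 cycles in total.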